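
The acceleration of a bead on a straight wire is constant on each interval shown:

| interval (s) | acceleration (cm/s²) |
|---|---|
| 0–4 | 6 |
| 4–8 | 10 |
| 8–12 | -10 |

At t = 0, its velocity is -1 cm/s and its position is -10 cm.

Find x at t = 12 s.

On each constant-a segment, Δv = aΔt and Δx = v₀Δt + ½aΔt²; chain segment to segment.
0–4 s: v starts -1 cm/s; Δx = -1·4 + ½·6·4² = 44 cm; v ends 23 cm/s.
4–8 s: v starts 23 cm/s; Δx = 23·4 + ½·10·4² = 172 cm; v ends 63 cm/s.
8–12 s: v starts 63 cm/s; Δx = 63·4 + ½·-10·4² = 172 cm; v ends 23 cm/s.
x(12) = -10 + Σ Δx = 378 cm.

378 cm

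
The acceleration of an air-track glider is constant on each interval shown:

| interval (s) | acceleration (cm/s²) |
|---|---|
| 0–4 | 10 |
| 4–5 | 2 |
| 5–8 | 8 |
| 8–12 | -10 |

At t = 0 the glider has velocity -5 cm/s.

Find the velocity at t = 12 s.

Δv equals the area under the a-t graph; then v = v₀ + Δv.
0–4 s: 10 × 4 = 40 cm/s
4–5 s: 2 × 1 = 2 cm/s
5–8 s: 8 × 3 = 24 cm/s
8–12 s: -10 × 4 = -40 cm/s
Δv = 26 cm/s, so v(12) = -5 + (26) = 21 cm/s.

21 cm/s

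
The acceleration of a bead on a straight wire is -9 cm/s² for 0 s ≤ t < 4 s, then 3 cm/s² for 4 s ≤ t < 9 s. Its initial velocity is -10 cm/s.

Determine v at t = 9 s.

-31 cm/s

Δv equals the area under the a-t graph; then v = v₀ + Δv.
0–4 s: -9 × 4 = -36 cm/s
4–9 s: 3 × 5 = 15 cm/s
Δv = -21 cm/s, so v(9) = -10 + (-21) = -31 cm/s.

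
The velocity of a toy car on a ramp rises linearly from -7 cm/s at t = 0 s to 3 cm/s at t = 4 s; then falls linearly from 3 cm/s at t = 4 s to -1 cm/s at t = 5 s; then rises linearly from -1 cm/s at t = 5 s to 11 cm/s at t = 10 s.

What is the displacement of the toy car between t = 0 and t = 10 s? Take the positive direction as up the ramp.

18 cm

Displacement is the signed area under the v-t curve.
0–4 s: ½(-7 + 3)(4) = -8 cm
4–5 s: ½(3 + -1)(1) = 1 cm
5–10 s: ½(-1 + 11)(5) = 25 cm
Net displacement = 18 cm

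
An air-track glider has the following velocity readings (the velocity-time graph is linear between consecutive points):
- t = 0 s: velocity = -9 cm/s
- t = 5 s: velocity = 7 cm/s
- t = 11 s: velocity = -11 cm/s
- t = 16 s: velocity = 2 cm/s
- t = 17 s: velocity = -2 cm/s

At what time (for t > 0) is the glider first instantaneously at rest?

t = 2.8125 s

v changes sign on 0–5 s (from -9 to 7); the graph is linear there, so v = 0 at t = 0 + (9)·(5 − 0)/(7 − -9) = 2.8125 s.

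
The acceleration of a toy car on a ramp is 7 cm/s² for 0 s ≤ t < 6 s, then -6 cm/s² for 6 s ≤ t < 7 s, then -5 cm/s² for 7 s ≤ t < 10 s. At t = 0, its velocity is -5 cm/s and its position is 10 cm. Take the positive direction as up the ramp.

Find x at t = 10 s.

On each constant-a segment, Δv = aΔt and Δx = v₀Δt + ½aΔt²; chain segment to segment.
0–6 s: v starts -5 cm/s; Δx = -5·6 + ½·7·6² = 96 cm; v ends 37 cm/s.
6–7 s: v starts 37 cm/s; Δx = 37·1 + ½·-6·1² = 34 cm; v ends 31 cm/s.
7–10 s: v starts 31 cm/s; Δx = 31·3 + ½·-5·3² = 70.5 cm; v ends 16 cm/s.
x(10) = 10 + Σ Δx = 210.5 cm.

210.5 cm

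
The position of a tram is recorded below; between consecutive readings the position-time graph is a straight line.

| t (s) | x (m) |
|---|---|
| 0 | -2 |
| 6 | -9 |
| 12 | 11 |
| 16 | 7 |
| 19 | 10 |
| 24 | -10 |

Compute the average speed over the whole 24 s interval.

Average speed = (total path length)/(elapsed time); on a piecewise-linear x-t graph the path length is Σ|Δx|.
0–6 s: |Δx| = |-9 − -2| = 7 m
6–12 s: |Δx| = |11 − -9| = 20 m
12–16 s: |Δx| = |7 − 11| = 4 m
16–19 s: |Δx| = |10 − 7| = 3 m
19–24 s: |Δx| = |-10 − 10| = 20 m
Total path = 54 m; average speed = 54/24 = 2.25 m/s.

2.25 m/s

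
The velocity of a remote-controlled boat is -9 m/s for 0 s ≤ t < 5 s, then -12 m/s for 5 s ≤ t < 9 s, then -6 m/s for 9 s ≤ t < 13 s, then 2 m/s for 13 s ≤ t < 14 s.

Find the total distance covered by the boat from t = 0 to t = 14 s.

119 m

Distance (not displacement) is the total path length: add the absolute areas under v-t.
0–5 s: |-9| × 5 = 45 m
5–9 s: |-12| × 4 = 48 m
9–13 s: |-6| × 4 = 24 m
13–14 s: |2| × 1 = 2 m
Total distance = 119 m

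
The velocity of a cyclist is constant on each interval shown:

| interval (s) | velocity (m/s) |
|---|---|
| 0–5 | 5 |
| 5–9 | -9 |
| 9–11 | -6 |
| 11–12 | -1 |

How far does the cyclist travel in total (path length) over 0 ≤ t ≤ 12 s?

Distance (not displacement) is the total path length: add the absolute areas under v-t.
0–5 s: |5| × 5 = 25 m
5–9 s: |-9| × 4 = 36 m
9–11 s: |-6| × 2 = 12 m
11–12 s: |-1| × 1 = 1 m
Total distance = 74 m

74 m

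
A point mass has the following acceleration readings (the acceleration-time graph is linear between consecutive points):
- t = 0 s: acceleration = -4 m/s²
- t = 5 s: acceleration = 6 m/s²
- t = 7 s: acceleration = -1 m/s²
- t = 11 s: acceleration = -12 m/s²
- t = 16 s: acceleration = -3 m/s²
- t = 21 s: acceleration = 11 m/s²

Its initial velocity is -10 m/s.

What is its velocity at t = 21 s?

-43.5 m/s

Δv equals the area under the a-t graph; then v = v₀ + Δv.
0–5 s: ½(-4 + 6)(5) = 5 m/s
5–7 s: ½(6 + -1)(2) = 5 m/s
7–11 s: ½(-1 + -12)(4) = -26 m/s
11–16 s: ½(-12 + -3)(5) = -37.5 m/s
16–21 s: ½(-3 + 11)(5) = 20 m/s
Δv = -33.5 m/s, so v(21) = -10 + (-33.5) = -43.5 m/s.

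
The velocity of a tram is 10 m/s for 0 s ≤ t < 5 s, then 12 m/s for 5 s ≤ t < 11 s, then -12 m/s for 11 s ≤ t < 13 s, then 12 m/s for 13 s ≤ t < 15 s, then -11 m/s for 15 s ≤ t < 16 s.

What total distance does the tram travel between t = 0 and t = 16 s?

181 m

Total distance travelled is ∫|v| dt — sum the magnitudes of each area piece.
0–5 s: |10| × 5 = 50 m
5–11 s: |12| × 6 = 72 m
11–13 s: |-12| × 2 = 24 m
13–15 s: |12| × 2 = 24 m
15–16 s: |-11| × 1 = 11 m
Total distance = 181 m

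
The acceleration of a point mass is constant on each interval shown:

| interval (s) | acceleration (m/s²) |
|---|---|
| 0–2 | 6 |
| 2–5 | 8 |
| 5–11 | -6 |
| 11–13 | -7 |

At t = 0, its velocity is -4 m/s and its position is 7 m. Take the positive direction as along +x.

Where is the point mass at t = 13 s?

133 m

On each constant-a segment, Δv = aΔt and Δx = v₀Δt + ½aΔt²; chain segment to segment.
0–2 s: v starts -4 m/s; Δx = -4·2 + ½·6·2² = 4 m; v ends 8 m/s.
2–5 s: v starts 8 m/s; Δx = 8·3 + ½·8·3² = 60 m; v ends 32 m/s.
5–11 s: v starts 32 m/s; Δx = 32·6 + ½·-6·6² = 84 m; v ends -4 m/s.
11–13 s: v starts -4 m/s; Δx = -4·2 + ½·-7·2² = -22 m; v ends -18 m/s.
x(13) = 7 + Σ Δx = 133 m.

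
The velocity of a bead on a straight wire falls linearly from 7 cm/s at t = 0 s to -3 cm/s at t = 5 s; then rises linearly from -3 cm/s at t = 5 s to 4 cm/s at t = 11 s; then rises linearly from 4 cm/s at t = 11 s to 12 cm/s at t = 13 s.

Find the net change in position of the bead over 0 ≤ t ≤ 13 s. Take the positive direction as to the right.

29 cm

Net displacement equals the area under the velocity-time graph (areas below the axis count negative).
0–5 s: ½(7 + -3)(5) = 10 cm
5–11 s: ½(-3 + 4)(6) = 3 cm
11–13 s: ½(4 + 12)(2) = 16 cm
Net displacement = 29 cm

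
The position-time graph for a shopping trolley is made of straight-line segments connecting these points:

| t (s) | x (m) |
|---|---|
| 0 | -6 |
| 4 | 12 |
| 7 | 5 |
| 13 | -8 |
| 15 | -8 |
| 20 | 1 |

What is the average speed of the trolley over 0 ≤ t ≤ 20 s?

2.35 m/s

Average speed = (total path length)/(elapsed time); on a piecewise-linear x-t graph the path length is Σ|Δx|.
0–4 s: |Δx| = |12 − -6| = 18 m
4–7 s: |Δx| = |5 − 12| = 7 m
7–13 s: |Δx| = |-8 − 5| = 13 m
13–15 s: |Δx| = |-8 − -8| = 0 m
15–20 s: |Δx| = |1 − -8| = 9 m
Total path = 47 m; average speed = 47/20 = 2.35 m/s.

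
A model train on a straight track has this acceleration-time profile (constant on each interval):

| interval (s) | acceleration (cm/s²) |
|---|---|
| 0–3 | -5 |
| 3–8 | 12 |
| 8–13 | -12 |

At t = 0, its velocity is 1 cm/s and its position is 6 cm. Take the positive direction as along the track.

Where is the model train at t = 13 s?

On each constant-a segment, Δv = aΔt and Δx = v₀Δt + ½aΔt²; chain segment to segment.
0–3 s: v starts 1 cm/s; Δx = 1·3 + ½·-5·3² = -19.5 cm; v ends -14 cm/s.
3–8 s: v starts -14 cm/s; Δx = -14·5 + ½·12·5² = 80 cm; v ends 46 cm/s.
8–13 s: v starts 46 cm/s; Δx = 46·5 + ½·-12·5² = 80 cm; v ends -14 cm/s.
x(13) = 6 + Σ Δx = 146.5 cm.

146.5 cm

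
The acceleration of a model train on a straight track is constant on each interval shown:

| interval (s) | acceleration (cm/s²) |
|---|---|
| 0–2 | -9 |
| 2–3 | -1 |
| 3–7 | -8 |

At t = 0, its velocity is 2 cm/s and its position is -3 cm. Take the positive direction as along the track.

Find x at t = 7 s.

-165.5 cm

On each constant-a segment, Δv = aΔt and Δx = v₀Δt + ½aΔt²; chain segment to segment.
0–2 s: v starts 2 cm/s; Δx = 2·2 + ½·-9·2² = -14 cm; v ends -16 cm/s.
2–3 s: v starts -16 cm/s; Δx = -16·1 + ½·-1·1² = -16.5 cm; v ends -17 cm/s.
3–7 s: v starts -17 cm/s; Δx = -17·4 + ½·-8·4² = -132 cm; v ends -49 cm/s.
x(7) = -3 + Σ Δx = -165.5 cm.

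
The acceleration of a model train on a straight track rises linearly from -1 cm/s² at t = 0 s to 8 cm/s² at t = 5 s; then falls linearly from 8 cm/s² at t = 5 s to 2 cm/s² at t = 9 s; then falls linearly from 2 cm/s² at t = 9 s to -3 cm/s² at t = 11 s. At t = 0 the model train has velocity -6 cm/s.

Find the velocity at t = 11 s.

Δv equals the area under the a-t graph; then v = v₀ + Δv.
0–5 s: ½(-1 + 8)(5) = 17.5 cm/s
5–9 s: ½(8 + 2)(4) = 20 cm/s
9–11 s: ½(2 + -3)(2) = -1 cm/s
Δv = 36.5 cm/s, so v(11) = -6 + (36.5) = 30.5 cm/s.

30.5 cm/s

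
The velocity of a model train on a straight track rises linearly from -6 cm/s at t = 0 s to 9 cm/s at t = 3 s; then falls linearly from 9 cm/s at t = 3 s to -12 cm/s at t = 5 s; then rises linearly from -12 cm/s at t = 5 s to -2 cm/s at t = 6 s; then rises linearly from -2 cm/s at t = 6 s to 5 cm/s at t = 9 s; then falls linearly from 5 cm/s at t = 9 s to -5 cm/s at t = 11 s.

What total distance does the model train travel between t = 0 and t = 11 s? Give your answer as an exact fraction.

1422/35 cm

Total distance travelled is ∫|v| dt — sum the magnitudes of each area piece.
0–3 s: v = 0 at t = 1.2 s; triangle areas 3.6 + 8.1 = 11.7 cm
3–5 s: v = 0 at t = 27/7 s; triangle areas 27/7 + 48/7 = 75/7 cm
5–6 s: |½(-12 + -2)(1)| = 7 cm
6–9 s: v = 0 at t = 48/7 s; triangle areas 6/7 + 75/14 = 87/14 cm
9–11 s: v = 0 at t = 10 s; triangle areas 2.5 + 2.5 = 5 cm
Total distance = 1422/35 cm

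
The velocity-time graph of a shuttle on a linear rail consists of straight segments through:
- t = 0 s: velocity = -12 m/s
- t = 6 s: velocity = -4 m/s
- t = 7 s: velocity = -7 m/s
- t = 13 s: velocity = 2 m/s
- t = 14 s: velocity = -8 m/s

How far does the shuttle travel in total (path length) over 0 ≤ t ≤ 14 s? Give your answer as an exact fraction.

Total distance travelled is ∫|v| dt — sum the magnitudes of each area piece.
0–6 s: |½(-12 + -4)(6)| = 48 m
6–7 s: |½(-4 + -7)(1)| = 5.5 m
7–13 s: v = 0 at t = 35/3 s; triangle areas 49/3 + 4/3 = 53/3 m
13–14 s: v = 0 at t = 13.2 s; triangle areas 0.2 + 3.2 = 3.4 m
Total distance = 2237/30 m

2237/30 m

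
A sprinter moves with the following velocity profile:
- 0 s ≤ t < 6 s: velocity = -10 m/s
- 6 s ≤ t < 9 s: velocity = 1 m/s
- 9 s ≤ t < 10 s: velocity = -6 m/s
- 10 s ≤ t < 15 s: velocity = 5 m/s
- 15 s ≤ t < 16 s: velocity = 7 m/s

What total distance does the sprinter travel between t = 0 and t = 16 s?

Total distance travelled is ∫|v| dt — sum the magnitudes of each area piece.
0–6 s: |-10| × 6 = 60 m
6–9 s: |1| × 3 = 3 m
9–10 s: |-6| × 1 = 6 m
10–15 s: |5| × 5 = 25 m
15–16 s: |7| × 1 = 7 m
Total distance = 101 m

101 m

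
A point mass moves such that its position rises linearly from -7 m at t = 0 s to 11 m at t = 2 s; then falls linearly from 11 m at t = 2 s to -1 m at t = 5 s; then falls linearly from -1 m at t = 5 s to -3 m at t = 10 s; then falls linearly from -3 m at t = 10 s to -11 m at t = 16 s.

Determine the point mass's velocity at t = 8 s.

Velocity is the slope of the x-t graph on 5–10 s: (-3 − -1)/(10 − 5) = -0.4 m/s.

-0.4 m/s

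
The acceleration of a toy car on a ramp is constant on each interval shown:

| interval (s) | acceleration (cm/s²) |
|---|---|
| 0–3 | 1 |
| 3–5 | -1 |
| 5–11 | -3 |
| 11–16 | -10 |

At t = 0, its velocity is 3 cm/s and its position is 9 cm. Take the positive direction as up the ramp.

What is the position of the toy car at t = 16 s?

On each constant-a segment, Δv = aΔt and Δx = v₀Δt + ½aΔt²; chain segment to segment.
0–3 s: v starts 3 cm/s; Δx = 3·3 + ½·1·3² = 13.5 cm; v ends 6 cm/s.
3–5 s: v starts 6 cm/s; Δx = 6·2 + ½·-1·2² = 10 cm; v ends 4 cm/s.
5–11 s: v starts 4 cm/s; Δx = 4·6 + ½·-3·6² = -30 cm; v ends -14 cm/s.
11–16 s: v starts -14 cm/s; Δx = -14·5 + ½·-10·5² = -195 cm; v ends -64 cm/s.
x(16) = 9 + Σ Δx = -192.5 cm.

-192.5 cm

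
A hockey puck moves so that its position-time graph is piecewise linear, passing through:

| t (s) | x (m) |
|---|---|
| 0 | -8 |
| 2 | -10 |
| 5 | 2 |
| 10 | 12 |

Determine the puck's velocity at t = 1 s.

Velocity is the slope of the x-t graph on 0–2 s: (-10 − -8)/(2 − 0) = -1 m/s.

-1 m/s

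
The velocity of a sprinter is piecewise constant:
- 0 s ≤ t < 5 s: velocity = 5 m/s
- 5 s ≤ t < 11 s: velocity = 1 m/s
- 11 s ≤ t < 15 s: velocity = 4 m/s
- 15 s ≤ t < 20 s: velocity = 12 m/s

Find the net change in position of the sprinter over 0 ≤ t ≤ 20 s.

107 m

Displacement is the signed area under the v-t curve.
0–5 s: 5 × 5 = 25 m
5–11 s: 1 × 6 = 6 m
11–15 s: 4 × 4 = 16 m
15–20 s: 12 × 5 = 60 m
Net displacement = 107 m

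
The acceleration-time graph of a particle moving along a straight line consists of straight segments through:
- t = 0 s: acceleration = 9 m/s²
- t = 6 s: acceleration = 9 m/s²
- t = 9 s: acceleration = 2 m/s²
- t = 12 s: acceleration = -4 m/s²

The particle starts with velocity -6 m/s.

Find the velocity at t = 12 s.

61.5 m/s

Δv equals the area under the a-t graph; then v = v₀ + Δv.
0–6 s: 9 × 6 = 54 m/s
6–9 s: ½(9 + 2)(3) = 16.5 m/s
9–12 s: ½(2 + -4)(3) = -3 m/s
Δv = 67.5 m/s, so v(12) = -6 + (67.5) = 61.5 m/s.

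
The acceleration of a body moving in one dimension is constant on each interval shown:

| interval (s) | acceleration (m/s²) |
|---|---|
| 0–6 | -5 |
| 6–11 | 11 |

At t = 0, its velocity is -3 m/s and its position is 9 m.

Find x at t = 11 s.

-126.5 m

On each constant-a segment, Δv = aΔt and Δx = v₀Δt + ½aΔt²; chain segment to segment.
0–6 s: v starts -3 m/s; Δx = -3·6 + ½·-5·6² = -108 m; v ends -33 m/s.
6–11 s: v starts -33 m/s; Δx = -33·5 + ½·11·5² = -27.5 m; v ends 22 m/s.
x(11) = 9 + Σ Δx = -126.5 m.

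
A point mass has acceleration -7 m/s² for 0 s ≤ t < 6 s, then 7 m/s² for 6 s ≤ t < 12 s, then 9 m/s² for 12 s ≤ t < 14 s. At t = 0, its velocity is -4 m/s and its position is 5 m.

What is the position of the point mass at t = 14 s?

-285 m

On each constant-a segment, Δv = aΔt and Δx = v₀Δt + ½aΔt²; chain segment to segment.
0–6 s: v starts -4 m/s; Δx = -4·6 + ½·-7·6² = -150 m; v ends -46 m/s.
6–12 s: v starts -46 m/s; Δx = -46·6 + ½·7·6² = -150 m; v ends -4 m/s.
12–14 s: v starts -4 m/s; Δx = -4·2 + ½·9·2² = 10 m; v ends 14 m/s.
x(14) = 5 + Σ Δx = -285 m.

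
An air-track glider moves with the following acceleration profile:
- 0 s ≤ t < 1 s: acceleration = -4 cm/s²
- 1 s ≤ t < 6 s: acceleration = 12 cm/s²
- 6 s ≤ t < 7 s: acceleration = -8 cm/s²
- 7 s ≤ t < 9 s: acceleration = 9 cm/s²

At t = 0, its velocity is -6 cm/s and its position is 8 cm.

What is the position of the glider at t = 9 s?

On each constant-a segment, Δv = aΔt and Δx = v₀Δt + ½aΔt²; chain segment to segment.
0–1 s: v starts -6 cm/s; Δx = -6·1 + ½·-4·1² = -8 cm; v ends -10 cm/s.
1–6 s: v starts -10 cm/s; Δx = -10·5 + ½·12·5² = 100 cm; v ends 50 cm/s.
6–7 s: v starts 50 cm/s; Δx = 50·1 + ½·-8·1² = 46 cm; v ends 42 cm/s.
7–9 s: v starts 42 cm/s; Δx = 42·2 + ½·9·2² = 102 cm; v ends 60 cm/s.
x(9) = 8 + Σ Δx = 248 cm.

248 cm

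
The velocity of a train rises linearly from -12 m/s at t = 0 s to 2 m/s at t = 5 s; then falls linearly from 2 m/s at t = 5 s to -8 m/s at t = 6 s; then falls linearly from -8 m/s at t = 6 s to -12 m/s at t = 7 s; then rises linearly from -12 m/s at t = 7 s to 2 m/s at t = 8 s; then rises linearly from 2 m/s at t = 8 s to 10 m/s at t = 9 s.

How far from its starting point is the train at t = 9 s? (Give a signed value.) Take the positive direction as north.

-37 m

Net displacement equals the area under the velocity-time graph (areas below the axis count negative).
0–5 s: ½(-12 + 2)(5) = -25 m
5–6 s: ½(2 + -8)(1) = -3 m
6–7 s: ½(-8 + -12)(1) = -10 m
7–8 s: ½(-12 + 2)(1) = -5 m
8–9 s: ½(2 + 10)(1) = 6 m
Net displacement = -37 m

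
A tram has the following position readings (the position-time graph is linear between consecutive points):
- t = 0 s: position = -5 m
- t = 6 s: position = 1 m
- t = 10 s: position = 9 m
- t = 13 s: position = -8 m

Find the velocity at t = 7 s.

2 m/s

Velocity is the slope of the x-t graph on 6–10 s: (9 − 1)/(10 − 6) = 2 m/s.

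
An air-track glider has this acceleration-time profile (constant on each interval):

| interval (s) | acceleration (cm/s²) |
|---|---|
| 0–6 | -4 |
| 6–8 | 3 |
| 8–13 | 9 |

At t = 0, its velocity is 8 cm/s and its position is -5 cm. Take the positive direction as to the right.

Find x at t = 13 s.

7.5 cm

On each constant-a segment, Δv = aΔt and Δx = v₀Δt + ½aΔt²; chain segment to segment.
0–6 s: v starts 8 cm/s; Δx = 8·6 + ½·-4·6² = -24 cm; v ends -16 cm/s.
6–8 s: v starts -16 cm/s; Δx = -16·2 + ½·3·2² = -26 cm; v ends -10 cm/s.
8–13 s: v starts -10 cm/s; Δx = -10·5 + ½·9·5² = 62.5 cm; v ends 35 cm/s.
x(13) = -5 + Σ Δx = 7.5 cm.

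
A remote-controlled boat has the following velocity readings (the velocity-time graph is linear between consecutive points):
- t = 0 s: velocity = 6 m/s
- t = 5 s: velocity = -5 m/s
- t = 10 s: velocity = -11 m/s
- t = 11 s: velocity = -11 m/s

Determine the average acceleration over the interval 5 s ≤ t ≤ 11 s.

-1 m/s²

Average acceleration = Δv/Δt = (-11 − -5)/(11 − 5) = -1 m/s².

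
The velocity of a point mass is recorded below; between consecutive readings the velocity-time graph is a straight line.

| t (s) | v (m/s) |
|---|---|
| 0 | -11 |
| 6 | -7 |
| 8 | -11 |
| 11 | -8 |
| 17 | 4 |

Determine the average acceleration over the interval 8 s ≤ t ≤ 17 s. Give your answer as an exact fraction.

Average acceleration = Δv/Δt = (4 − -11)/(17 − 8) = 5/3 m/s².

5/3 m/s²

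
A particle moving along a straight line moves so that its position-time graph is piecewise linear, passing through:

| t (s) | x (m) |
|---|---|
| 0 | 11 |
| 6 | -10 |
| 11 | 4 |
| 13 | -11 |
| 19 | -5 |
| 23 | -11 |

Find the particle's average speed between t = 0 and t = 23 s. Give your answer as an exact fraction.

Average speed = (total path length)/(elapsed time); on a piecewise-linear x-t graph the path length is Σ|Δx|.
0–6 s: |Δx| = |-10 − 11| = 21 m
6–11 s: |Δx| = |4 − -10| = 14 m
11–13 s: |Δx| = |-11 − 4| = 15 m
13–19 s: |Δx| = |-5 − -11| = 6 m
19–23 s: |Δx| = |-11 − -5| = 6 m
Total path = 62 m; average speed = 62/23 = 62/23 m/s.

62/23 m/s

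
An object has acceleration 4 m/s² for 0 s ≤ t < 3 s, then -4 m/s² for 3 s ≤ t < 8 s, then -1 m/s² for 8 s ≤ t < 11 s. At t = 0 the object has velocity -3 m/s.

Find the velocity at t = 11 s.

Δv equals the area under the a-t graph; then v = v₀ + Δv.
0–3 s: 4 × 3 = 12 m/s
3–8 s: -4 × 5 = -20 m/s
8–11 s: -1 × 3 = -3 m/s
Δv = -11 m/s, so v(11) = -3 + (-11) = -14 m/s.

-14 m/s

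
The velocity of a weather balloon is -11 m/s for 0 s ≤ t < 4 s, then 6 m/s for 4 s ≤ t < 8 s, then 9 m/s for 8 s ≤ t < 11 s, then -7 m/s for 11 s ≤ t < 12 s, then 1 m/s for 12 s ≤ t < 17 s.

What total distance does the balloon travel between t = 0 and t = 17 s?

Distance (not displacement) is the total path length: add the absolute areas under v-t.
0–4 s: |-11| × 4 = 44 m
4–8 s: |6| × 4 = 24 m
8–11 s: |9| × 3 = 27 m
11–12 s: |-7| × 1 = 7 m
12–17 s: |1| × 5 = 5 m
Total distance = 107 m

107 m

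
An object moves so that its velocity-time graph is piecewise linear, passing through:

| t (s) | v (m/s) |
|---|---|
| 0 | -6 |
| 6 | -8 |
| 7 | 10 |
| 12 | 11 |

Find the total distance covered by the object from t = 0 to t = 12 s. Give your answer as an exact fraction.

Distance (not displacement) is the total path length: add the absolute areas under v-t.
0–6 s: |½(-6 + -8)(6)| = 42 m
6–7 s: v = 0 at t = 58/9 s; triangle areas 16/9 + 25/9 = 41/9 m
7–12 s: |½(10 + 11)(5)| = 52.5 m
Total distance = 1783/18 m

1783/18 m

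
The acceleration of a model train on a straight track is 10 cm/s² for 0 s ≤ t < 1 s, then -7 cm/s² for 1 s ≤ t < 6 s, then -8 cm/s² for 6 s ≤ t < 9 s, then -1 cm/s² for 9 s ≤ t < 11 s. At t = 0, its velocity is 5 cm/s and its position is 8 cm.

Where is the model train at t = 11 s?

On each constant-a segment, Δv = aΔt and Δx = v₀Δt + ½aΔt²; chain segment to segment.
0–1 s: v starts 5 cm/s; Δx = 5·1 + ½·10·1² = 10 cm; v ends 15 cm/s.
1–6 s: v starts 15 cm/s; Δx = 15·5 + ½·-7·5² = -12.5 cm; v ends -20 cm/s.
6–9 s: v starts -20 cm/s; Δx = -20·3 + ½·-8·3² = -96 cm; v ends -44 cm/s.
9–11 s: v starts -44 cm/s; Δx = -44·2 + ½·-1·2² = -90 cm; v ends -46 cm/s.
x(11) = 8 + Σ Δx = -180.5 cm.

-180.5 cm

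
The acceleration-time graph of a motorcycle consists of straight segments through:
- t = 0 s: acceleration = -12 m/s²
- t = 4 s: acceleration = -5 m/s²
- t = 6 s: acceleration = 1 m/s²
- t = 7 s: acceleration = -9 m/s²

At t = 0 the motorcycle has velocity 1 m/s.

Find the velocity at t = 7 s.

-41 m/s

Δv equals the area under the a-t graph; then v = v₀ + Δv.
0–4 s: ½(-12 + -5)(4) = -34 m/s
4–6 s: ½(-5 + 1)(2) = -4 m/s
6–7 s: ½(1 + -9)(1) = -4 m/s
Δv = -42 m/s, so v(7) = 1 + (-42) = -41 m/s.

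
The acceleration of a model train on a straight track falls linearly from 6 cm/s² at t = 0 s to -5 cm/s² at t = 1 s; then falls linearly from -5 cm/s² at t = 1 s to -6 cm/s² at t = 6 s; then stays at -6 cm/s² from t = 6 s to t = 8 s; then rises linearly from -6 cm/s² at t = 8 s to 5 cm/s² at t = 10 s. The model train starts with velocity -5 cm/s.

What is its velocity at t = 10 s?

Δv equals the area under the a-t graph; then v = v₀ + Δv.
0–1 s: ½(6 + -5)(1) = 0.5 cm/s
1–6 s: ½(-5 + -6)(5) = -27.5 cm/s
6–8 s: -6 × 2 = -12 cm/s
8–10 s: ½(-6 + 5)(2) = -1 cm/s
Δv = -40 cm/s, so v(10) = -5 + (-40) = -45 cm/s.

-45 cm/s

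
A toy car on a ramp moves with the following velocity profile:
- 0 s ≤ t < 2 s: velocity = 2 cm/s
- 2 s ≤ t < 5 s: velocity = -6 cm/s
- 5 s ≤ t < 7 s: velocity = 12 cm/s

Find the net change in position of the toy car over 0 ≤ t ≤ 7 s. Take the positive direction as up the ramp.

Net displacement equals the area under the velocity-time graph (areas below the axis count negative).
0–2 s: 2 × 2 = 4 cm
2–5 s: -6 × 3 = -18 cm
5–7 s: 12 × 2 = 24 cm
Net displacement = 10 cm

10 cm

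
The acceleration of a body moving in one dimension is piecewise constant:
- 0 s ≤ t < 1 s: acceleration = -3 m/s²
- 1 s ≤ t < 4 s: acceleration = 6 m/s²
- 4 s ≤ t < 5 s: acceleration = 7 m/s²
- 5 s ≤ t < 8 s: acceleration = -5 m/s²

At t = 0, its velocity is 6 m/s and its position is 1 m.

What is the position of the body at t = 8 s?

On each constant-a segment, Δv = aΔt and Δx = v₀Δt + ½aΔt²; chain segment to segment.
0–1 s: v starts 6 m/s; Δx = 6·1 + ½·-3·1² = 4.5 m; v ends 3 m/s.
1–4 s: v starts 3 m/s; Δx = 3·3 + ½·6·3² = 36 m; v ends 21 m/s.
4–5 s: v starts 21 m/s; Δx = 21·1 + ½·7·1² = 24.5 m; v ends 28 m/s.
5–8 s: v starts 28 m/s; Δx = 28·3 + ½·-5·3² = 61.5 m; v ends 13 m/s.
x(8) = 1 + Σ Δx = 127.5 m.

127.5 m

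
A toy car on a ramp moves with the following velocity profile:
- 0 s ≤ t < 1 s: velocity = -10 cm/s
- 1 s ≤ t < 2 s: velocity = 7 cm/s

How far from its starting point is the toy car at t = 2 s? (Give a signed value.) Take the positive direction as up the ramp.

Net displacement equals the area under the velocity-time graph (areas below the axis count negative).
0–1 s: -10 × 1 = -10 cm
1–2 s: 7 × 1 = 7 cm
Net displacement = -3 cm

-3 cm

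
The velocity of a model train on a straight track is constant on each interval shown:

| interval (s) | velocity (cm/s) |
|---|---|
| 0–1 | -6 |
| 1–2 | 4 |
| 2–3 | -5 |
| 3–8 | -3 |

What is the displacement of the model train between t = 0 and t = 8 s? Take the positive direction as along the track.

Displacement is the signed area under the v-t curve.
0–1 s: -6 × 1 = -6 cm
1–2 s: 4 × 1 = 4 cm
2–3 s: -5 × 1 = -5 cm
3–8 s: -3 × 5 = -15 cm
Net displacement = -22 cm

-22 cm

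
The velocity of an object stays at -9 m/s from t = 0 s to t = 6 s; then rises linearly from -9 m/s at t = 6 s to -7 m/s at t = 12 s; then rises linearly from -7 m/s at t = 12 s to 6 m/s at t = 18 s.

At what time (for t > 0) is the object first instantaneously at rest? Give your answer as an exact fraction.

v changes sign on 12–18 s (from -7 to 6); the graph is linear there, so v = 0 at t = 12 + (7)·(18 − 12)/(6 − -7) = 198/13 s.

t = 198/13 s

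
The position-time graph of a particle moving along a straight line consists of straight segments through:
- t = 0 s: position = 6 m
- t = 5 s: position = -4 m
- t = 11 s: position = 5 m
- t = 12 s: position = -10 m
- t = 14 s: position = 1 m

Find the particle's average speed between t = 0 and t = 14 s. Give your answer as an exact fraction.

Average speed = (total path length)/(elapsed time); on a piecewise-linear x-t graph the path length is Σ|Δx|.
0–5 s: |Δx| = |-4 − 6| = 10 m
5–11 s: |Δx| = |5 − -4| = 9 m
11–12 s: |Δx| = |-10 − 5| = 15 m
12–14 s: |Δx| = |1 − -10| = 11 m
Total path = 45 m; average speed = 45/14 = 45/14 m/s.

45/14 m/s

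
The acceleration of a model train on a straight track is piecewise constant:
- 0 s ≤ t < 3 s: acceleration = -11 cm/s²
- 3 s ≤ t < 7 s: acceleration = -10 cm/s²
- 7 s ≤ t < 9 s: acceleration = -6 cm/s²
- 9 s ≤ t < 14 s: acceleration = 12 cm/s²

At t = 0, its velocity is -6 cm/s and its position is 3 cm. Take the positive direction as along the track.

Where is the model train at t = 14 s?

-775.5 cm

On each constant-a segment, Δv = aΔt and Δx = v₀Δt + ½aΔt²; chain segment to segment.
0–3 s: v starts -6 cm/s; Δx = -6·3 + ½·-11·3² = -67.5 cm; v ends -39 cm/s.
3–7 s: v starts -39 cm/s; Δx = -39·4 + ½·-10·4² = -236 cm; v ends -79 cm/s.
7–9 s: v starts -79 cm/s; Δx = -79·2 + ½·-6·2² = -170 cm; v ends -91 cm/s.
9–14 s: v starts -91 cm/s; Δx = -91·5 + ½·12·5² = -305 cm; v ends -31 cm/s.
x(14) = 3 + Σ Δx = -775.5 cm.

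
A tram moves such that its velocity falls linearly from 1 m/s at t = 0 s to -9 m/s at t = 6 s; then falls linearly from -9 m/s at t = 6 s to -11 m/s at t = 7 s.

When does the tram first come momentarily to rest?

t = 0.6 s

v changes sign on 0–6 s (from 1 to -9); the graph is linear there, so v = 0 at t = 0 + (-1)·(6 − 0)/(-9 − 1) = 0.6 s.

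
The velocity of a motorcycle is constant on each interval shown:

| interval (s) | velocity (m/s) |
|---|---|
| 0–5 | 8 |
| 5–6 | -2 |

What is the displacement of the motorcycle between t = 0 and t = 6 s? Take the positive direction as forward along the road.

38 m

Displacement is the signed area under the v-t curve.
0–5 s: 8 × 5 = 40 m
5–6 s: -2 × 1 = -2 m
Net displacement = 38 m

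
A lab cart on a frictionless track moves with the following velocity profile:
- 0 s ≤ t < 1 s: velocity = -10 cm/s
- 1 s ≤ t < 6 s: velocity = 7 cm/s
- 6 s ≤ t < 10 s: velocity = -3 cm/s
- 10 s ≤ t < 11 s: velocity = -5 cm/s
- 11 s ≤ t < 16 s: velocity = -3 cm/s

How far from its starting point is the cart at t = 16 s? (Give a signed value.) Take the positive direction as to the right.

-7 cm

Net displacement equals the area under the velocity-time graph (areas below the axis count negative).
0–1 s: -10 × 1 = -10 cm
1–6 s: 7 × 5 = 35 cm
6–10 s: -3 × 4 = -12 cm
10–11 s: -5 × 1 = -5 cm
11–16 s: -3 × 5 = -15 cm
Net displacement = -7 cm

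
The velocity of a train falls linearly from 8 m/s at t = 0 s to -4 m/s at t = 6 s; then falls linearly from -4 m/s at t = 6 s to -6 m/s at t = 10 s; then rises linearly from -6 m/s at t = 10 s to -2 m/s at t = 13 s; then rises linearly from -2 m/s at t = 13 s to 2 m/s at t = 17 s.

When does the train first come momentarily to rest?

v changes sign on 0–6 s (from 8 to -4); the graph is linear there, so v = 0 at t = 0 + (-8)·(6 − 0)/(-4 − 8) = 4 s.

t = 4 s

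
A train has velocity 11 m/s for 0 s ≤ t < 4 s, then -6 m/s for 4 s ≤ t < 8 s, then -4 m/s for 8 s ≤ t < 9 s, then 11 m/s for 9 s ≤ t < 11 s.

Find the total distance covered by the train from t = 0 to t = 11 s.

Distance (not displacement) is the total path length: add the absolute areas under v-t.
0–4 s: |11| × 4 = 44 m
4–8 s: |-6| × 4 = 24 m
8–9 s: |-4| × 1 = 4 m
9–11 s: |11| × 2 = 22 m
Total distance = 94 m

94 m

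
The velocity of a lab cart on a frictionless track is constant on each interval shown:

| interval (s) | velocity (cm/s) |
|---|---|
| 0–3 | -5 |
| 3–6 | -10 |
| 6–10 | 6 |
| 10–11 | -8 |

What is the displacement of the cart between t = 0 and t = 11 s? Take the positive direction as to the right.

Net displacement equals the area under the velocity-time graph (areas below the axis count negative).
0–3 s: -5 × 3 = -15 cm
3–6 s: -10 × 3 = -30 cm
6–10 s: 6 × 4 = 24 cm
10–11 s: -8 × 1 = -8 cm
Net displacement = -29 cm

-29 cm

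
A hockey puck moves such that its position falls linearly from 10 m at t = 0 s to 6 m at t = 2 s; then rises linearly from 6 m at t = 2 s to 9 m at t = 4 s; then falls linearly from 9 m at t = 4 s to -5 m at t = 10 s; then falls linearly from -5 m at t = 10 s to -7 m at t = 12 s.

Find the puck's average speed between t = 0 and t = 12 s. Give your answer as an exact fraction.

Average speed = (total path length)/(elapsed time); on a piecewise-linear x-t graph the path length is Σ|Δx|.
0–2 s: |Δx| = |6 − 10| = 4 m
2–4 s: |Δx| = |9 − 6| = 3 m
4–10 s: |Δx| = |-5 − 9| = 14 m
10–12 s: |Δx| = |-7 − -5| = 2 m
Total path = 23 m; average speed = 23/12 = 23/12 m/s.

23/12 m/s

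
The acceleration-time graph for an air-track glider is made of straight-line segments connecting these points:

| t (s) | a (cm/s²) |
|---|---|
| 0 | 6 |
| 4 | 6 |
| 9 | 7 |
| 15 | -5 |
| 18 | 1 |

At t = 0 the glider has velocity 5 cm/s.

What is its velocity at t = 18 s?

Δv equals the area under the a-t graph; then v = v₀ + Δv.
0–4 s: 6 × 4 = 24 cm/s
4–9 s: ½(6 + 7)(5) = 32.5 cm/s
9–15 s: ½(7 + -5)(6) = 6 cm/s
15–18 s: ½(-5 + 1)(3) = -6 cm/s
Δv = 56.5 cm/s, so v(18) = 5 + (56.5) = 61.5 cm/s.

61.5 cm/s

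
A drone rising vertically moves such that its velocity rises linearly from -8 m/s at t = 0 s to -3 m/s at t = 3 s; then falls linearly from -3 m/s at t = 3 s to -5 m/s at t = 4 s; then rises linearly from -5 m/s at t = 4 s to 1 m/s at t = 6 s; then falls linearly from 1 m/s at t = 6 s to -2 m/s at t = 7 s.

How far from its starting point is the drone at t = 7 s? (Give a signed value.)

Displacement is the signed area under the v-t curve.
0–3 s: ½(-8 + -3)(3) = -16.5 m
3–4 s: ½(-3 + -5)(1) = -4 m
4–6 s: ½(-5 + 1)(2) = -4 m
6–7 s: ½(1 + -2)(1) = -0.5 m
Net displacement = -25 m

-25 m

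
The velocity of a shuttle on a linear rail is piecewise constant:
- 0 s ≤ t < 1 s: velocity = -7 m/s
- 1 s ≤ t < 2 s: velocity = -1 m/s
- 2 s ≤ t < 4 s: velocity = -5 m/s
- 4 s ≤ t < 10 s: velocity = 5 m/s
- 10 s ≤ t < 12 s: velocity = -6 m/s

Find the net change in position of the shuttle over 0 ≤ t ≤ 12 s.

0 m

Net displacement equals the area under the velocity-time graph (areas below the axis count negative).
0–1 s: -7 × 1 = -7 m
1–2 s: -1 × 1 = -1 m
2–4 s: -5 × 2 = -10 m
4–10 s: 5 × 6 = 30 m
10–12 s: -6 × 2 = -12 m
Net displacement = 0 m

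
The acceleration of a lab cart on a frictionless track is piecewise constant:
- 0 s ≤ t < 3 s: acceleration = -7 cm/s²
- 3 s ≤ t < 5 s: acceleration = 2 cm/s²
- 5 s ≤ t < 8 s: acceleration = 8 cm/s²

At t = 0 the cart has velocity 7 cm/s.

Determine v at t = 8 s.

Δv equals the area under the a-t graph; then v = v₀ + Δv.
0–3 s: -7 × 3 = -21 cm/s
3–5 s: 2 × 2 = 4 cm/s
5–8 s: 8 × 3 = 24 cm/s
Δv = 7 cm/s, so v(8) = 7 + (7) = 14 cm/s.

14 cm/s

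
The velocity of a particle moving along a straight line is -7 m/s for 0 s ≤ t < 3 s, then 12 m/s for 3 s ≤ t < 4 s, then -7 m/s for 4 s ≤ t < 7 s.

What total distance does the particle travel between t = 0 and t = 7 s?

Total distance travelled is ∫|v| dt — sum the magnitudes of each area piece.
0–3 s: |-7| × 3 = 21 m
3–4 s: |12| × 1 = 12 m
4–7 s: |-7| × 3 = 21 m
Total distance = 54 m

54 m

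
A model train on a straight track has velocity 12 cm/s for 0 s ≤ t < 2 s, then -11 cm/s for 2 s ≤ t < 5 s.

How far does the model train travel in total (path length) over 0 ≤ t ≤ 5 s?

57 cm

Total distance travelled is ∫|v| dt — sum the magnitudes of each area piece.
0–2 s: |12| × 2 = 24 cm
2–5 s: |-11| × 3 = 33 cm
Total distance = 57 cm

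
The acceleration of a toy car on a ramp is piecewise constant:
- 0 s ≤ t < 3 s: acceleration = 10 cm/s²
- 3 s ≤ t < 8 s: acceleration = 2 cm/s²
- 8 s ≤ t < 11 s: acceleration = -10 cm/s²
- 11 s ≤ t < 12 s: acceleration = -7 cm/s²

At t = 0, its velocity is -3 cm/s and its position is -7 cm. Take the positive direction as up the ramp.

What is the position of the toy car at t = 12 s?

On each constant-a segment, Δv = aΔt and Δx = v₀Δt + ½aΔt²; chain segment to segment.
0–3 s: v starts -3 cm/s; Δx = -3·3 + ½·10·3² = 36 cm; v ends 27 cm/s.
3–8 s: v starts 27 cm/s; Δx = 27·5 + ½·2·5² = 160 cm; v ends 37 cm/s.
8–11 s: v starts 37 cm/s; Δx = 37·3 + ½·-10·3² = 66 cm; v ends 7 cm/s.
11–12 s: v starts 7 cm/s; Δx = 7·1 + ½·-7·1² = 3.5 cm; v ends 0 cm/s.
x(12) = -7 + Σ Δx = 258.5 cm.

258.5 cm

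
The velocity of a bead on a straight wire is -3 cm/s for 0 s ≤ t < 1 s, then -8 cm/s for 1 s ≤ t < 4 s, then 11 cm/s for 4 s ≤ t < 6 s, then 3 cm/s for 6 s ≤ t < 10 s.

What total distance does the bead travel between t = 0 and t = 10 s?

Distance (not displacement) is the total path length: add the absolute areas under v-t.
0–1 s: |-3| × 1 = 3 cm
1–4 s: |-8| × 3 = 24 cm
4–6 s: |11| × 2 = 22 cm
6–10 s: |3| × 4 = 12 cm
Total distance = 61 cm

61 cm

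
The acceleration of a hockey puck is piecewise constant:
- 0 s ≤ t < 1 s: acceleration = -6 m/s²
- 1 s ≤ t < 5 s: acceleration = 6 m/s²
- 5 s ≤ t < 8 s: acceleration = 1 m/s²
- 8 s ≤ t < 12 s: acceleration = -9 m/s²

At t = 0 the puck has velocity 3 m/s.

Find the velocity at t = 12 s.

-12 m/s

Δv equals the area under the a-t graph; then v = v₀ + Δv.
0–1 s: -6 × 1 = -6 m/s
1–5 s: 6 × 4 = 24 m/s
5–8 s: 1 × 3 = 3 m/s
8–12 s: -9 × 4 = -36 m/s
Δv = -15 m/s, so v(12) = 3 + (-15) = -12 m/s.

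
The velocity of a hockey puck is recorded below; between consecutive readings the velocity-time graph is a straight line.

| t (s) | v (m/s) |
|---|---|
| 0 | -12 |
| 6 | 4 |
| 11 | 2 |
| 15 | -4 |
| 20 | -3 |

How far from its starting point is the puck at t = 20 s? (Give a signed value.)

Displacement is the signed area under the v-t curve.
0–6 s: ½(-12 + 4)(6) = -24 m
6–11 s: ½(4 + 2)(5) = 15 m
11–15 s: ½(2 + -4)(4) = -4 m
15–20 s: ½(-4 + -3)(5) = -17.5 m
Net displacement = -30.5 m

-30.5 m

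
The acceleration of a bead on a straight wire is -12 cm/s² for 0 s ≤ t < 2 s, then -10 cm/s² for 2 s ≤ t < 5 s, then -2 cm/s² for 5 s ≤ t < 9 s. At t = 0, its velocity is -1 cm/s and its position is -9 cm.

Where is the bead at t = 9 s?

-391 cm

On each constant-a segment, Δv = aΔt and Δx = v₀Δt + ½aΔt²; chain segment to segment.
0–2 s: v starts -1 cm/s; Δx = -1·2 + ½·-12·2² = -26 cm; v ends -25 cm/s.
2–5 s: v starts -25 cm/s; Δx = -25·3 + ½·-10·3² = -120 cm; v ends -55 cm/s.
5–9 s: v starts -55 cm/s; Δx = -55·4 + ½·-2·4² = -236 cm; v ends -63 cm/s.
x(9) = -9 + Σ Δx = -391 cm.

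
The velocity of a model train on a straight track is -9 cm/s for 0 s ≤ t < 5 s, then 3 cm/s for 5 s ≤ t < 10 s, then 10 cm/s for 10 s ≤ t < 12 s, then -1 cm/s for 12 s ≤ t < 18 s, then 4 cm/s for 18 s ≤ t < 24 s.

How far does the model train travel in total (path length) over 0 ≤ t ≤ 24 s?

110 cm

Total distance travelled is ∫|v| dt — sum the magnitudes of each area piece.
0–5 s: |-9| × 5 = 45 cm
5–10 s: |3| × 5 = 15 cm
10–12 s: |10| × 2 = 20 cm
12–18 s: |-1| × 6 = 6 cm
18–24 s: |4| × 6 = 24 cm
Total distance = 110 cm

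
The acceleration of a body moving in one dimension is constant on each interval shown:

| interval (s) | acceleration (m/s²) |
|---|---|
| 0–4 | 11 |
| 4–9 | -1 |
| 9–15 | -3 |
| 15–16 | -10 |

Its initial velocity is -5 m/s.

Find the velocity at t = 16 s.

6 m/s

Δv equals the area under the a-t graph; then v = v₀ + Δv.
0–4 s: 11 × 4 = 44 m/s
4–9 s: -1 × 5 = -5 m/s
9–15 s: -3 × 6 = -18 m/s
15–16 s: -10 × 1 = -10 m/s
Δv = 11 m/s, so v(16) = -5 + (11) = 6 m/s.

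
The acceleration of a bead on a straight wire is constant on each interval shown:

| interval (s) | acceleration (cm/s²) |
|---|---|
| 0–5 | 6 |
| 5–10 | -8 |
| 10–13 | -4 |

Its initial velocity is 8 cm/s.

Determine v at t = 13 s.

Δv equals the area under the a-t graph; then v = v₀ + Δv.
0–5 s: 6 × 5 = 30 cm/s
5–10 s: -8 × 5 = -40 cm/s
10–13 s: -4 × 3 = -12 cm/s
Δv = -22 cm/s, so v(13) = 8 + (-22) = -14 cm/s.

-14 cm/s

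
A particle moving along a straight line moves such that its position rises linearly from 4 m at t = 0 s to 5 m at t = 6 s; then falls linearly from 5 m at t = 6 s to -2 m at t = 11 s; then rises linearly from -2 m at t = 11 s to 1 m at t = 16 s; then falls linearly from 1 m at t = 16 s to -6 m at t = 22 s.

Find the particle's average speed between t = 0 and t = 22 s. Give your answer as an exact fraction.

9/11 m/s

Average speed = (total path length)/(elapsed time); on a piecewise-linear x-t graph the path length is Σ|Δx|.
0–6 s: |Δx| = |5 − 4| = 1 m
6–11 s: |Δx| = |-2 − 5| = 7 m
11–16 s: |Δx| = |1 − -2| = 3 m
16–22 s: |Δx| = |-6 − 1| = 7 m
Total path = 18 m; average speed = 18/22 = 9/11 m/s.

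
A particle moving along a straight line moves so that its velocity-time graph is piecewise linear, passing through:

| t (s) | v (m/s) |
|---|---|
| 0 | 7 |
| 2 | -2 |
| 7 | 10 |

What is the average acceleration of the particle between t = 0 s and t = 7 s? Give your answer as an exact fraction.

Average acceleration = Δv/Δt = (10 − 7)/(7 − 0) = 3/7 m/s².

3/7 m/s²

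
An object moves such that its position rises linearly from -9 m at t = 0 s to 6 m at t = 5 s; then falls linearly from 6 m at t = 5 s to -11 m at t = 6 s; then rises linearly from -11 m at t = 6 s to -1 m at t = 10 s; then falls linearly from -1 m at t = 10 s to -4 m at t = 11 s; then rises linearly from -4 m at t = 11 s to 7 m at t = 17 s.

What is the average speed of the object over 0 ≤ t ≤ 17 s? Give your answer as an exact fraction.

56/17 m/s

Average speed = (total path length)/(elapsed time); on a piecewise-linear x-t graph the path length is Σ|Δx|.
0–5 s: |Δx| = |6 − -9| = 15 m
5–6 s: |Δx| = |-11 − 6| = 17 m
6–10 s: |Δx| = |-1 − -11| = 10 m
10–11 s: |Δx| = |-4 − -1| = 3 m
11–17 s: |Δx| = |7 − -4| = 11 m
Total path = 56 m; average speed = 56/17 = 56/17 m/s.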